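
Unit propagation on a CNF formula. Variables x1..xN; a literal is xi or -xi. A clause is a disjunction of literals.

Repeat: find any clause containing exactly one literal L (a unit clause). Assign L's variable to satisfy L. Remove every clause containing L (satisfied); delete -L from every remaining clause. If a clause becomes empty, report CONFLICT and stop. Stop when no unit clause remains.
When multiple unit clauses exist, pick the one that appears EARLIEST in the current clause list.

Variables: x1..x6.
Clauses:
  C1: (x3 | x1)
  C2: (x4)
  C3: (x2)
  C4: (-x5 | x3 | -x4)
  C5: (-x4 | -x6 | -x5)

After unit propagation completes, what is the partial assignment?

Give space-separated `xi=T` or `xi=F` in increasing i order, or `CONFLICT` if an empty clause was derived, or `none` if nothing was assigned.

unit clause [4] forces x4=T; simplify:
  drop -4 from [-5, 3, -4] -> [-5, 3]
  drop -4 from [-4, -6, -5] -> [-6, -5]
  satisfied 1 clause(s); 4 remain; assigned so far: [4]
unit clause [2] forces x2=T; simplify:
  satisfied 1 clause(s); 3 remain; assigned so far: [2, 4]

Answer: x2=T x4=T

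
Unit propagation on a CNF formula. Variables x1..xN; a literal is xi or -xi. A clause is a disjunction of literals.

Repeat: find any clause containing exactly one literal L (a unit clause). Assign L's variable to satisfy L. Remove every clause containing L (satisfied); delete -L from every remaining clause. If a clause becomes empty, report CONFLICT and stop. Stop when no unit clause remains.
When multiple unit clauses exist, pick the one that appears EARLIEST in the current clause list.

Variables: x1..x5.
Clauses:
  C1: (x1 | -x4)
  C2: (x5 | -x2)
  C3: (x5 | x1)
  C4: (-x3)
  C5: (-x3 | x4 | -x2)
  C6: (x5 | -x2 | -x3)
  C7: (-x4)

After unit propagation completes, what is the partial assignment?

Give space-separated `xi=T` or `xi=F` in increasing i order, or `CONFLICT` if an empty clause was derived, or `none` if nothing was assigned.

unit clause [-3] forces x3=F; simplify:
  satisfied 3 clause(s); 4 remain; assigned so far: [3]
unit clause [-4] forces x4=F; simplify:
  satisfied 2 clause(s); 2 remain; assigned so far: [3, 4]

Answer: x3=F x4=F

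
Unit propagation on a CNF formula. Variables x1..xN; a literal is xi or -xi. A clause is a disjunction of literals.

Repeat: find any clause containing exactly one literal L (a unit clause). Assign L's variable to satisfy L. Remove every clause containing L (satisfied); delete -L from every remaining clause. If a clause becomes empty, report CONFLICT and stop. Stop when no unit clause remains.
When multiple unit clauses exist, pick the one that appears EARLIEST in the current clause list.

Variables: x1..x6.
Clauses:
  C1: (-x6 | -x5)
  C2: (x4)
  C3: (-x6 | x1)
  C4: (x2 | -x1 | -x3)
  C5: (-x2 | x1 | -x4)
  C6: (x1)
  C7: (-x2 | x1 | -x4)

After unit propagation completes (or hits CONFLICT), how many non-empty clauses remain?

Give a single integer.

unit clause [4] forces x4=T; simplify:
  drop -4 from [-2, 1, -4] -> [-2, 1]
  drop -4 from [-2, 1, -4] -> [-2, 1]
  satisfied 1 clause(s); 6 remain; assigned so far: [4]
unit clause [1] forces x1=T; simplify:
  drop -1 from [2, -1, -3] -> [2, -3]
  satisfied 4 clause(s); 2 remain; assigned so far: [1, 4]

Answer: 2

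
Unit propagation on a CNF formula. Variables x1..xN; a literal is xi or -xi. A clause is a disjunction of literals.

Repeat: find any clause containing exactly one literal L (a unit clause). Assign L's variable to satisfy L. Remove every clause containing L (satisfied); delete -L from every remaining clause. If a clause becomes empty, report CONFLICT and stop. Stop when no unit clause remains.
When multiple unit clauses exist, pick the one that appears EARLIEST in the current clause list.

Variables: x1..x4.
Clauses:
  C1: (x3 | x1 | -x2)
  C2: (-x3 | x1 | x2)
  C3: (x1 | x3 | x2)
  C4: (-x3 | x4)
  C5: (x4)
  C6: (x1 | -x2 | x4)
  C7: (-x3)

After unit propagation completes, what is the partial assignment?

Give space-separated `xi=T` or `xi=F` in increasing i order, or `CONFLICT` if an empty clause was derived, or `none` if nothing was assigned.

Answer: x3=F x4=T

Derivation:
unit clause [4] forces x4=T; simplify:
  satisfied 3 clause(s); 4 remain; assigned so far: [4]
unit clause [-3] forces x3=F; simplify:
  drop 3 from [3, 1, -2] -> [1, -2]
  drop 3 from [1, 3, 2] -> [1, 2]
  satisfied 2 clause(s); 2 remain; assigned so far: [3, 4]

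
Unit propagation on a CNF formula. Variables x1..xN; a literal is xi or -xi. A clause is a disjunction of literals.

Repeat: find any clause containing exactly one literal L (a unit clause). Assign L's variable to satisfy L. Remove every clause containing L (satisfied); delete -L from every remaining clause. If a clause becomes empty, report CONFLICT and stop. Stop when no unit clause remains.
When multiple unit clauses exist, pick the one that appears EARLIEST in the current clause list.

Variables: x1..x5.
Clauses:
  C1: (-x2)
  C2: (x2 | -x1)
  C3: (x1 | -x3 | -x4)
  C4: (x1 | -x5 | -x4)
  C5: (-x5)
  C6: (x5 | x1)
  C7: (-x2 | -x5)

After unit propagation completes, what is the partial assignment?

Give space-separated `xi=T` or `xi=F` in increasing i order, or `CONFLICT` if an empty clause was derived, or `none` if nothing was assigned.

Answer: CONFLICT

Derivation:
unit clause [-2] forces x2=F; simplify:
  drop 2 from [2, -1] -> [-1]
  satisfied 2 clause(s); 5 remain; assigned so far: [2]
unit clause [-1] forces x1=F; simplify:
  drop 1 from [1, -3, -4] -> [-3, -4]
  drop 1 from [1, -5, -4] -> [-5, -4]
  drop 1 from [5, 1] -> [5]
  satisfied 1 clause(s); 4 remain; assigned so far: [1, 2]
unit clause [-5] forces x5=F; simplify:
  drop 5 from [5] -> [] (empty!)
  satisfied 2 clause(s); 2 remain; assigned so far: [1, 2, 5]
CONFLICT (empty clause)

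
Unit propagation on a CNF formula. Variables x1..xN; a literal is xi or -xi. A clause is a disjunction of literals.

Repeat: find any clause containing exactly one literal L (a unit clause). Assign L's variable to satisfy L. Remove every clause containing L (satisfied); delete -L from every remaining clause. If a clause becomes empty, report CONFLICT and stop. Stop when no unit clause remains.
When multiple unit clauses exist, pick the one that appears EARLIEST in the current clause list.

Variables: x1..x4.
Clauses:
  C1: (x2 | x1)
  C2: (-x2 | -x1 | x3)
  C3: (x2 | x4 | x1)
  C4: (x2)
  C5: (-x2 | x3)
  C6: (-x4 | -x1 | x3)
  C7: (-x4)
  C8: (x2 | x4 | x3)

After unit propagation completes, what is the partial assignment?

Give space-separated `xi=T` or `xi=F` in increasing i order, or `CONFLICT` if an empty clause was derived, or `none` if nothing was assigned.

Answer: x2=T x3=T x4=F

Derivation:
unit clause [2] forces x2=T; simplify:
  drop -2 from [-2, -1, 3] -> [-1, 3]
  drop -2 from [-2, 3] -> [3]
  satisfied 4 clause(s); 4 remain; assigned so far: [2]
unit clause [3] forces x3=T; simplify:
  satisfied 3 clause(s); 1 remain; assigned so far: [2, 3]
unit clause [-4] forces x4=F; simplify:
  satisfied 1 clause(s); 0 remain; assigned so far: [2, 3, 4]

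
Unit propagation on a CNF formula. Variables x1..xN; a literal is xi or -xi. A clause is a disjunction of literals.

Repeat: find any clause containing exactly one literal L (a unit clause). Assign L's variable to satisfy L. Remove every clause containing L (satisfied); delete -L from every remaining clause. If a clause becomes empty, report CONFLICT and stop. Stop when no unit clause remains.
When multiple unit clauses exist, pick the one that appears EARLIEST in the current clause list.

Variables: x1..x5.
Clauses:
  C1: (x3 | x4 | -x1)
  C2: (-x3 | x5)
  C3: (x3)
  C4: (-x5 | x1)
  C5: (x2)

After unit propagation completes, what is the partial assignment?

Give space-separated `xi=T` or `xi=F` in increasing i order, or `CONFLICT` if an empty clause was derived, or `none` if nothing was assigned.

Answer: x1=T x2=T x3=T x5=T

Derivation:
unit clause [3] forces x3=T; simplify:
  drop -3 from [-3, 5] -> [5]
  satisfied 2 clause(s); 3 remain; assigned so far: [3]
unit clause [5] forces x5=T; simplify:
  drop -5 from [-5, 1] -> [1]
  satisfied 1 clause(s); 2 remain; assigned so far: [3, 5]
unit clause [1] forces x1=T; simplify:
  satisfied 1 clause(s); 1 remain; assigned so far: [1, 3, 5]
unit clause [2] forces x2=T; simplify:
  satisfied 1 clause(s); 0 remain; assigned so far: [1, 2, 3, 5]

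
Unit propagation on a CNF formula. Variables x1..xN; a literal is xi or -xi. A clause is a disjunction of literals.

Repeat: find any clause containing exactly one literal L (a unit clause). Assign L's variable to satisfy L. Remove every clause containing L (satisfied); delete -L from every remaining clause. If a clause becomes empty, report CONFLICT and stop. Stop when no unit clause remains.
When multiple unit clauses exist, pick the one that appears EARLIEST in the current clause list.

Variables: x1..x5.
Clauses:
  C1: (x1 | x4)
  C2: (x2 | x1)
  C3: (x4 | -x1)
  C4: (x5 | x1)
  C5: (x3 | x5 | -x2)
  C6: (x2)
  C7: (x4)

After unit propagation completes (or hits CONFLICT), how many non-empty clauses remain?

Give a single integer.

Answer: 2

Derivation:
unit clause [2] forces x2=T; simplify:
  drop -2 from [3, 5, -2] -> [3, 5]
  satisfied 2 clause(s); 5 remain; assigned so far: [2]
unit clause [4] forces x4=T; simplify:
  satisfied 3 clause(s); 2 remain; assigned so far: [2, 4]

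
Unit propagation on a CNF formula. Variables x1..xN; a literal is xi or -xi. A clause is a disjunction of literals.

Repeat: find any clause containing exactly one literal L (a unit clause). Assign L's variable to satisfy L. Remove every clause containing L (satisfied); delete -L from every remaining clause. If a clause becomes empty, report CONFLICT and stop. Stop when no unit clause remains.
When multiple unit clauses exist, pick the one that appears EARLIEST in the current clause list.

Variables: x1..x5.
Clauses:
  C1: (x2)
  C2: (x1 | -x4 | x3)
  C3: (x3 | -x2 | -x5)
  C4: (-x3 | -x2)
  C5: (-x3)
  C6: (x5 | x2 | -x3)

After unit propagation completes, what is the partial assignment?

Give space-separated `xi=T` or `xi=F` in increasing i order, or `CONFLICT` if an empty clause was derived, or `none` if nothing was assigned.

unit clause [2] forces x2=T; simplify:
  drop -2 from [3, -2, -5] -> [3, -5]
  drop -2 from [-3, -2] -> [-3]
  satisfied 2 clause(s); 4 remain; assigned so far: [2]
unit clause [-3] forces x3=F; simplify:
  drop 3 from [1, -4, 3] -> [1, -4]
  drop 3 from [3, -5] -> [-5]
  satisfied 2 clause(s); 2 remain; assigned so far: [2, 3]
unit clause [-5] forces x5=F; simplify:
  satisfied 1 clause(s); 1 remain; assigned so far: [2, 3, 5]

Answer: x2=T x3=F x5=F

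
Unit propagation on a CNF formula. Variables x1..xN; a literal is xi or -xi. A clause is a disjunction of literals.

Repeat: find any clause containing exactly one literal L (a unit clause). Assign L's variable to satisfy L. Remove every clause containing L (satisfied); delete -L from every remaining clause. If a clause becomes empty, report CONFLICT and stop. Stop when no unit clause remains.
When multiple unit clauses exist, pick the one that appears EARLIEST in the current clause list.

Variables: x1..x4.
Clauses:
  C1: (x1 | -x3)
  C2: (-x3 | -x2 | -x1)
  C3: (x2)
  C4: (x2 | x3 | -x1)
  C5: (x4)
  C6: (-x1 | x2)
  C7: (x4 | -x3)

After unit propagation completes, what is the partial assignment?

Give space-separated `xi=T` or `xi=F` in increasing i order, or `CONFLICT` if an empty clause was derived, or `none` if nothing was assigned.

unit clause [2] forces x2=T; simplify:
  drop -2 from [-3, -2, -1] -> [-3, -1]
  satisfied 3 clause(s); 4 remain; assigned so far: [2]
unit clause [4] forces x4=T; simplify:
  satisfied 2 clause(s); 2 remain; assigned so far: [2, 4]

Answer: x2=T x4=T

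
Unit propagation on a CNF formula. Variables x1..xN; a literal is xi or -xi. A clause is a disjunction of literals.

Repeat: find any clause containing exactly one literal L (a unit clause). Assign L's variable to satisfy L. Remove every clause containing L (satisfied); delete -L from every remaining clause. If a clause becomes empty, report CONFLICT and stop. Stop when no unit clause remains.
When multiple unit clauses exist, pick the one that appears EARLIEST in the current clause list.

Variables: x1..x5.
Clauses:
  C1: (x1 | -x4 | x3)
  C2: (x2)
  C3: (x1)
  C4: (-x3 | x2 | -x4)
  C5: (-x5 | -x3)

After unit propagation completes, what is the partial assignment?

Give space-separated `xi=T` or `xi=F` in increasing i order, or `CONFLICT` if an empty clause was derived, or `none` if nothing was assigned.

unit clause [2] forces x2=T; simplify:
  satisfied 2 clause(s); 3 remain; assigned so far: [2]
unit clause [1] forces x1=T; simplify:
  satisfied 2 clause(s); 1 remain; assigned so far: [1, 2]

Answer: x1=T x2=T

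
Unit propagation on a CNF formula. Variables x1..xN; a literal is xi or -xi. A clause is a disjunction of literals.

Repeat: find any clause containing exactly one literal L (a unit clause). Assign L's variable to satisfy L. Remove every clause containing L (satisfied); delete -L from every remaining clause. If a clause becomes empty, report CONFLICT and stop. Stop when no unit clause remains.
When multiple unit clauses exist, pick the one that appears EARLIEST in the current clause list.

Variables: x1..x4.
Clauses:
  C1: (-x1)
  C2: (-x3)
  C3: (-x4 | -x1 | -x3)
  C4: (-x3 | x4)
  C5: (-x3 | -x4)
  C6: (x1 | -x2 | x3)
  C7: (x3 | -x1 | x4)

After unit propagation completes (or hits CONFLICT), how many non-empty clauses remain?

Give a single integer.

unit clause [-1] forces x1=F; simplify:
  drop 1 from [1, -2, 3] -> [-2, 3]
  satisfied 3 clause(s); 4 remain; assigned so far: [1]
unit clause [-3] forces x3=F; simplify:
  drop 3 from [-2, 3] -> [-2]
  satisfied 3 clause(s); 1 remain; assigned so far: [1, 3]
unit clause [-2] forces x2=F; simplify:
  satisfied 1 clause(s); 0 remain; assigned so far: [1, 2, 3]

Answer: 0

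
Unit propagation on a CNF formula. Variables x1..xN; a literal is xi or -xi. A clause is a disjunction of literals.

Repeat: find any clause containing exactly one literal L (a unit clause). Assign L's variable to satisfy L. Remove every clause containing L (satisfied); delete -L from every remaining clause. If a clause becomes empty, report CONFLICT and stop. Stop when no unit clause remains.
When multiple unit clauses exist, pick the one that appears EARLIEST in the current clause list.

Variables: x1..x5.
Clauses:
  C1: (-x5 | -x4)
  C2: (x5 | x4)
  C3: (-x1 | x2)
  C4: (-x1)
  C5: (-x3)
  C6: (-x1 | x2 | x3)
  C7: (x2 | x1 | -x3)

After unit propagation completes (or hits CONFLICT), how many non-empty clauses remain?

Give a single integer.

Answer: 2

Derivation:
unit clause [-1] forces x1=F; simplify:
  drop 1 from [2, 1, -3] -> [2, -3]
  satisfied 3 clause(s); 4 remain; assigned so far: [1]
unit clause [-3] forces x3=F; simplify:
  satisfied 2 clause(s); 2 remain; assigned so far: [1, 3]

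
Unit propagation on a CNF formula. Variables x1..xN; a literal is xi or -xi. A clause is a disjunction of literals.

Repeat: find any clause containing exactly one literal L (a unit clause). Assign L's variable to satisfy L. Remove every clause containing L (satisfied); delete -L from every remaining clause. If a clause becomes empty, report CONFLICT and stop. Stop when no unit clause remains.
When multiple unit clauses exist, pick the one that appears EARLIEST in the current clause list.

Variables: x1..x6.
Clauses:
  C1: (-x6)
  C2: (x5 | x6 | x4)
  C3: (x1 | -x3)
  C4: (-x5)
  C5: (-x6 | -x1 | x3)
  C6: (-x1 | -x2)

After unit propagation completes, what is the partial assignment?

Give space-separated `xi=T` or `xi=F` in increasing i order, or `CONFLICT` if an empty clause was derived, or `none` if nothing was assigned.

unit clause [-6] forces x6=F; simplify:
  drop 6 from [5, 6, 4] -> [5, 4]
  satisfied 2 clause(s); 4 remain; assigned so far: [6]
unit clause [-5] forces x5=F; simplify:
  drop 5 from [5, 4] -> [4]
  satisfied 1 clause(s); 3 remain; assigned so far: [5, 6]
unit clause [4] forces x4=T; simplify:
  satisfied 1 clause(s); 2 remain; assigned so far: [4, 5, 6]

Answer: x4=T x5=F x6=F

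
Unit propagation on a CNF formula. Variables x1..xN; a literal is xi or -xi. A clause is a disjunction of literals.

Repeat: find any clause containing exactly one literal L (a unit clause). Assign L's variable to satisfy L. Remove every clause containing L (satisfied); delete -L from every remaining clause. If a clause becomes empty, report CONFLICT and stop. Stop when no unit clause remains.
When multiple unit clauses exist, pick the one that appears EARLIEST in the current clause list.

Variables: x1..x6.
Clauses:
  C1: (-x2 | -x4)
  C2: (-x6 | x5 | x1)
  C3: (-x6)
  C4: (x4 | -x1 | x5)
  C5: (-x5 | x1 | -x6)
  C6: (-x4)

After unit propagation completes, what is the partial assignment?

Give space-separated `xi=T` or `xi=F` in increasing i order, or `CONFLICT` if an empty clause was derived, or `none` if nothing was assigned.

unit clause [-6] forces x6=F; simplify:
  satisfied 3 clause(s); 3 remain; assigned so far: [6]
unit clause [-4] forces x4=F; simplify:
  drop 4 from [4, -1, 5] -> [-1, 5]
  satisfied 2 clause(s); 1 remain; assigned so far: [4, 6]

Answer: x4=F x6=F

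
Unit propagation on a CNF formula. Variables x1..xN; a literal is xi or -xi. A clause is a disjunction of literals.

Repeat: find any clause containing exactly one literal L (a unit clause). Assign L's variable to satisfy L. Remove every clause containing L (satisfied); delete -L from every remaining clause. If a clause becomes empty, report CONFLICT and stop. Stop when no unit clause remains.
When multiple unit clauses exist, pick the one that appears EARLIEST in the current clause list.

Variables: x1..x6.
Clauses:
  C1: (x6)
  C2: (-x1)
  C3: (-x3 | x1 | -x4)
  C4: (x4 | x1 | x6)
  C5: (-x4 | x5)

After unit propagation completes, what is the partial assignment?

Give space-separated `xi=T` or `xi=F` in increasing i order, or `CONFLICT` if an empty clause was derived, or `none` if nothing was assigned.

unit clause [6] forces x6=T; simplify:
  satisfied 2 clause(s); 3 remain; assigned so far: [6]
unit clause [-1] forces x1=F; simplify:
  drop 1 from [-3, 1, -4] -> [-3, -4]
  satisfied 1 clause(s); 2 remain; assigned so far: [1, 6]

Answer: x1=F x6=T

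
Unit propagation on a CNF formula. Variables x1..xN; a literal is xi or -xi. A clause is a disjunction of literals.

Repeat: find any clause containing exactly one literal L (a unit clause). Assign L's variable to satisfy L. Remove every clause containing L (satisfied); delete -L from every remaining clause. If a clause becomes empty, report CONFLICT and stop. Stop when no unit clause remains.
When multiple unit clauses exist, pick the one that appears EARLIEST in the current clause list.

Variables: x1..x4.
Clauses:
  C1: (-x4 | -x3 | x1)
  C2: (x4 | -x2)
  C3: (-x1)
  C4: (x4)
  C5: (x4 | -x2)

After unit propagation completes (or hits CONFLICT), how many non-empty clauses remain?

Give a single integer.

Answer: 0

Derivation:
unit clause [-1] forces x1=F; simplify:
  drop 1 from [-4, -3, 1] -> [-4, -3]
  satisfied 1 clause(s); 4 remain; assigned so far: [1]
unit clause [4] forces x4=T; simplify:
  drop -4 from [-4, -3] -> [-3]
  satisfied 3 clause(s); 1 remain; assigned so far: [1, 4]
unit clause [-3] forces x3=F; simplify:
  satisfied 1 clause(s); 0 remain; assigned so far: [1, 3, 4]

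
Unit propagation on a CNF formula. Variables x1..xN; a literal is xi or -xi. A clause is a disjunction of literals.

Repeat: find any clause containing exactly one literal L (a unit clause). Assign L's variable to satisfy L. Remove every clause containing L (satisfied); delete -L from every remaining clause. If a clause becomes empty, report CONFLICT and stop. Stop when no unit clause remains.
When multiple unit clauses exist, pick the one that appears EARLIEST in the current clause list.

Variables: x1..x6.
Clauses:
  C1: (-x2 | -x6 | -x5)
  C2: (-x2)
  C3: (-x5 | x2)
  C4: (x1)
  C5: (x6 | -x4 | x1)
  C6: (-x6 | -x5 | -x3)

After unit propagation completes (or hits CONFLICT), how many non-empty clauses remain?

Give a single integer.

unit clause [-2] forces x2=F; simplify:
  drop 2 from [-5, 2] -> [-5]
  satisfied 2 clause(s); 4 remain; assigned so far: [2]
unit clause [-5] forces x5=F; simplify:
  satisfied 2 clause(s); 2 remain; assigned so far: [2, 5]
unit clause [1] forces x1=T; simplify:
  satisfied 2 clause(s); 0 remain; assigned so far: [1, 2, 5]

Answer: 0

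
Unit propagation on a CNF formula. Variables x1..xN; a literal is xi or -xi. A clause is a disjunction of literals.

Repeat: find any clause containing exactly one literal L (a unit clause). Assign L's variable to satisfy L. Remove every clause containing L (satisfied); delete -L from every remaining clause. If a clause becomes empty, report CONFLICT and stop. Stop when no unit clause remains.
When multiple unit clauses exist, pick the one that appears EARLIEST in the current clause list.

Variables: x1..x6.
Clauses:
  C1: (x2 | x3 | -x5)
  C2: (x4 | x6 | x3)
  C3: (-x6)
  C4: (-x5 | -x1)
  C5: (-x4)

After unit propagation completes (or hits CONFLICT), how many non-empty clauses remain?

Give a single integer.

Answer: 1

Derivation:
unit clause [-6] forces x6=F; simplify:
  drop 6 from [4, 6, 3] -> [4, 3]
  satisfied 1 clause(s); 4 remain; assigned so far: [6]
unit clause [-4] forces x4=F; simplify:
  drop 4 from [4, 3] -> [3]
  satisfied 1 clause(s); 3 remain; assigned so far: [4, 6]
unit clause [3] forces x3=T; simplify:
  satisfied 2 clause(s); 1 remain; assigned so far: [3, 4, 6]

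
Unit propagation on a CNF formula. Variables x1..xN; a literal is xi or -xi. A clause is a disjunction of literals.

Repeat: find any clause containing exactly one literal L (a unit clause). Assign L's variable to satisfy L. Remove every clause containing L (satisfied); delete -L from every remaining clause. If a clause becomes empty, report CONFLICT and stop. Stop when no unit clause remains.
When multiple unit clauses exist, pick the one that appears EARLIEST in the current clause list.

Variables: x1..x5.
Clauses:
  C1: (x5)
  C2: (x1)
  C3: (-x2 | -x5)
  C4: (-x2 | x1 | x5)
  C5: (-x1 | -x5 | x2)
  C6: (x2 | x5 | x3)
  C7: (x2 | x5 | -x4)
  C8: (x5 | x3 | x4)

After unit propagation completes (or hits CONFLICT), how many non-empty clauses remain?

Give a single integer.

Answer: 0

Derivation:
unit clause [5] forces x5=T; simplify:
  drop -5 from [-2, -5] -> [-2]
  drop -5 from [-1, -5, 2] -> [-1, 2]
  satisfied 5 clause(s); 3 remain; assigned so far: [5]
unit clause [1] forces x1=T; simplify:
  drop -1 from [-1, 2] -> [2]
  satisfied 1 clause(s); 2 remain; assigned so far: [1, 5]
unit clause [-2] forces x2=F; simplify:
  drop 2 from [2] -> [] (empty!)
  satisfied 1 clause(s); 1 remain; assigned so far: [1, 2, 5]
CONFLICT (empty clause)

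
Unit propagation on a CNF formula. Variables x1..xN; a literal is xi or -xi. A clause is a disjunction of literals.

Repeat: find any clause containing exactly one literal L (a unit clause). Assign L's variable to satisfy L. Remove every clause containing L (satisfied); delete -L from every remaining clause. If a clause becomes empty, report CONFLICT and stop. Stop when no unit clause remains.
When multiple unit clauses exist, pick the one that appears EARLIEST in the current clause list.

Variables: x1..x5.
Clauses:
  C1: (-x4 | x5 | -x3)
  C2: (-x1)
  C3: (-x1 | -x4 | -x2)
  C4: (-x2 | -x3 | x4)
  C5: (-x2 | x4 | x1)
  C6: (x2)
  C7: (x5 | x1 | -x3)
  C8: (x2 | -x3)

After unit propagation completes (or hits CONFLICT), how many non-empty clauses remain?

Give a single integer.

unit clause [-1] forces x1=F; simplify:
  drop 1 from [-2, 4, 1] -> [-2, 4]
  drop 1 from [5, 1, -3] -> [5, -3]
  satisfied 2 clause(s); 6 remain; assigned so far: [1]
unit clause [2] forces x2=T; simplify:
  drop -2 from [-2, -3, 4] -> [-3, 4]
  drop -2 from [-2, 4] -> [4]
  satisfied 2 clause(s); 4 remain; assigned so far: [1, 2]
unit clause [4] forces x4=T; simplify:
  drop -4 from [-4, 5, -3] -> [5, -3]
  satisfied 2 clause(s); 2 remain; assigned so far: [1, 2, 4]

Answer: 2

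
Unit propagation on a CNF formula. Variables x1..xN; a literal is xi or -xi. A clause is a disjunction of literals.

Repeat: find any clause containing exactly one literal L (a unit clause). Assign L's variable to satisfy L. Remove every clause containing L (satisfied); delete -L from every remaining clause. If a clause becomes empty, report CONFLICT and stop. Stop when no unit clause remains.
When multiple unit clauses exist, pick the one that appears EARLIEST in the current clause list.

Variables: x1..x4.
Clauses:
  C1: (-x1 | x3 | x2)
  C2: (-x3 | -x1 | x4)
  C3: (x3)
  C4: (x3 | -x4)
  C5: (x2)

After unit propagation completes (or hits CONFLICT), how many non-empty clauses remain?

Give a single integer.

Answer: 1

Derivation:
unit clause [3] forces x3=T; simplify:
  drop -3 from [-3, -1, 4] -> [-1, 4]
  satisfied 3 clause(s); 2 remain; assigned so far: [3]
unit clause [2] forces x2=T; simplify:
  satisfied 1 clause(s); 1 remain; assigned so far: [2, 3]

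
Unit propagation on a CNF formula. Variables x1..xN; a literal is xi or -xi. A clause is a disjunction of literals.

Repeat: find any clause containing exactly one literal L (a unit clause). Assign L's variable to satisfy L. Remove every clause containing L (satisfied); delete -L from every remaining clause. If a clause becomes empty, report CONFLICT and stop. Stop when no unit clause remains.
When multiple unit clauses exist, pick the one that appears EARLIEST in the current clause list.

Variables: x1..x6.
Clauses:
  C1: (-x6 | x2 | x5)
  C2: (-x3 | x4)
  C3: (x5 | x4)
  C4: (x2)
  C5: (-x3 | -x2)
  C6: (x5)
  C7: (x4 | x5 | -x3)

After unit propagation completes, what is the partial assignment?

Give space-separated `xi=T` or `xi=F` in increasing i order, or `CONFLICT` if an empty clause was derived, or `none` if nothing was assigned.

unit clause [2] forces x2=T; simplify:
  drop -2 from [-3, -2] -> [-3]
  satisfied 2 clause(s); 5 remain; assigned so far: [2]
unit clause [-3] forces x3=F; simplify:
  satisfied 3 clause(s); 2 remain; assigned so far: [2, 3]
unit clause [5] forces x5=T; simplify:
  satisfied 2 clause(s); 0 remain; assigned so far: [2, 3, 5]

Answer: x2=T x3=F x5=T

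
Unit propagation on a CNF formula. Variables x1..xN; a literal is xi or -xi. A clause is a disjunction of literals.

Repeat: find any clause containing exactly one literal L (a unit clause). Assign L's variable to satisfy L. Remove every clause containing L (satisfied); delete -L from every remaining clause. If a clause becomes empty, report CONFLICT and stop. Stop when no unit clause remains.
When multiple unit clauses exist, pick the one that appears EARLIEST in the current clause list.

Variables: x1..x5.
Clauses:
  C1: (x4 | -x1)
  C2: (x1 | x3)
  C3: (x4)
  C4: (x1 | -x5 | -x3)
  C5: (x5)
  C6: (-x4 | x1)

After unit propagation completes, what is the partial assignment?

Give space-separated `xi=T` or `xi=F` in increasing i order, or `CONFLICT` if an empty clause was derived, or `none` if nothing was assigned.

unit clause [4] forces x4=T; simplify:
  drop -4 from [-4, 1] -> [1]
  satisfied 2 clause(s); 4 remain; assigned so far: [4]
unit clause [5] forces x5=T; simplify:
  drop -5 from [1, -5, -3] -> [1, -3]
  satisfied 1 clause(s); 3 remain; assigned so far: [4, 5]
unit clause [1] forces x1=T; simplify:
  satisfied 3 clause(s); 0 remain; assigned so far: [1, 4, 5]

Answer: x1=T x4=T x5=T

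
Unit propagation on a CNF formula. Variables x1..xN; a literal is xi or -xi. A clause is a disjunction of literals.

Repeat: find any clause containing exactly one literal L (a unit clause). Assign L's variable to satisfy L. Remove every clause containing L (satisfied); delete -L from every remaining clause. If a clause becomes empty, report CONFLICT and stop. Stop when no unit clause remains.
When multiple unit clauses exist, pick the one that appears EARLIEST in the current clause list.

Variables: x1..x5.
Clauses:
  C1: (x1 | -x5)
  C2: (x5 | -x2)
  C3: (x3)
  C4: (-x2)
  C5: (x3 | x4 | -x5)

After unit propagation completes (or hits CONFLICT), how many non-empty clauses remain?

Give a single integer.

Answer: 1

Derivation:
unit clause [3] forces x3=T; simplify:
  satisfied 2 clause(s); 3 remain; assigned so far: [3]
unit clause [-2] forces x2=F; simplify:
  satisfied 2 clause(s); 1 remain; assigned so far: [2, 3]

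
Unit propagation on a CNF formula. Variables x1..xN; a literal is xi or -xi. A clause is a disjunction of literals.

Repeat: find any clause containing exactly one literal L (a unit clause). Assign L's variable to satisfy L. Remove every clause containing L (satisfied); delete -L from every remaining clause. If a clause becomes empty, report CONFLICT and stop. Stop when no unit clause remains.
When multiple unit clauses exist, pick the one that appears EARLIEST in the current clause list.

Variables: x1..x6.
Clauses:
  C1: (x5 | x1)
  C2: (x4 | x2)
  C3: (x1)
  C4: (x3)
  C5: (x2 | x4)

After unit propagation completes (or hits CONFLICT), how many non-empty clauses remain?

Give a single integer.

unit clause [1] forces x1=T; simplify:
  satisfied 2 clause(s); 3 remain; assigned so far: [1]
unit clause [3] forces x3=T; simplify:
  satisfied 1 clause(s); 2 remain; assigned so far: [1, 3]

Answer: 2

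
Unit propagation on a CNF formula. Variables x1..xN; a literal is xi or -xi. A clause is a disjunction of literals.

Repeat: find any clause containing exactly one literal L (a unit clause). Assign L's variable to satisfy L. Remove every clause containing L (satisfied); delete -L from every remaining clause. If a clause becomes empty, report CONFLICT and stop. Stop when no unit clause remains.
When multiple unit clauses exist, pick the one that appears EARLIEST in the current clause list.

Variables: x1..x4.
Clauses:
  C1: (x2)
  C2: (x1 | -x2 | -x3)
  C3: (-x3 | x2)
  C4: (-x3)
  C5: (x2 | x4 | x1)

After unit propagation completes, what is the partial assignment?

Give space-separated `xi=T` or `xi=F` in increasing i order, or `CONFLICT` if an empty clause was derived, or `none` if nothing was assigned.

unit clause [2] forces x2=T; simplify:
  drop -2 from [1, -2, -3] -> [1, -3]
  satisfied 3 clause(s); 2 remain; assigned so far: [2]
unit clause [-3] forces x3=F; simplify:
  satisfied 2 clause(s); 0 remain; assigned so far: [2, 3]

Answer: x2=T x3=F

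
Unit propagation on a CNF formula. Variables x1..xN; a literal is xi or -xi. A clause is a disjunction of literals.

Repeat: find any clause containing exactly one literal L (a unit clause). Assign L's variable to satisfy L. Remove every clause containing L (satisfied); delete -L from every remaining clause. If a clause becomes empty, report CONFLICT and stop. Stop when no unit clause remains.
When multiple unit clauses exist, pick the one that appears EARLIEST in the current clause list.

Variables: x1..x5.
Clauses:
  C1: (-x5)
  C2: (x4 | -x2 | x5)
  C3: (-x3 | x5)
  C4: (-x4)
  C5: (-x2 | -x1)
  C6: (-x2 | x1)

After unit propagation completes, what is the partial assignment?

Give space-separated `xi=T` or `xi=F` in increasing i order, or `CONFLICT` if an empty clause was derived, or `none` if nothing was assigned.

Answer: x2=F x3=F x4=F x5=F

Derivation:
unit clause [-5] forces x5=F; simplify:
  drop 5 from [4, -2, 5] -> [4, -2]
  drop 5 from [-3, 5] -> [-3]
  satisfied 1 clause(s); 5 remain; assigned so far: [5]
unit clause [-3] forces x3=F; simplify:
  satisfied 1 clause(s); 4 remain; assigned so far: [3, 5]
unit clause [-4] forces x4=F; simplify:
  drop 4 from [4, -2] -> [-2]
  satisfied 1 clause(s); 3 remain; assigned so far: [3, 4, 5]
unit clause [-2] forces x2=F; simplify:
  satisfied 3 clause(s); 0 remain; assigned so far: [2, 3, 4, 5]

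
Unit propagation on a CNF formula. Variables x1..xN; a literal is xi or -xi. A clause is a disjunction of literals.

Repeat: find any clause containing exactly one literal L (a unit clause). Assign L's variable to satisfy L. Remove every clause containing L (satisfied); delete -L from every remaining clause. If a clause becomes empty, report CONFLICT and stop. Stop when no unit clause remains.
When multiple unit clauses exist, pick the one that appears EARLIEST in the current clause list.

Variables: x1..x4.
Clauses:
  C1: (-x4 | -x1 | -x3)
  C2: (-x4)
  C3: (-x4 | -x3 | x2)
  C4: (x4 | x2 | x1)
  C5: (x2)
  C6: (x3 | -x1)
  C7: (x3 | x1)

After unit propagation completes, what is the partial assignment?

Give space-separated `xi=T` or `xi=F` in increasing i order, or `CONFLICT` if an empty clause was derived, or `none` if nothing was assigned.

Answer: x2=T x4=F

Derivation:
unit clause [-4] forces x4=F; simplify:
  drop 4 from [4, 2, 1] -> [2, 1]
  satisfied 3 clause(s); 4 remain; assigned so far: [4]
unit clause [2] forces x2=T; simplify:
  satisfied 2 clause(s); 2 remain; assigned so far: [2, 4]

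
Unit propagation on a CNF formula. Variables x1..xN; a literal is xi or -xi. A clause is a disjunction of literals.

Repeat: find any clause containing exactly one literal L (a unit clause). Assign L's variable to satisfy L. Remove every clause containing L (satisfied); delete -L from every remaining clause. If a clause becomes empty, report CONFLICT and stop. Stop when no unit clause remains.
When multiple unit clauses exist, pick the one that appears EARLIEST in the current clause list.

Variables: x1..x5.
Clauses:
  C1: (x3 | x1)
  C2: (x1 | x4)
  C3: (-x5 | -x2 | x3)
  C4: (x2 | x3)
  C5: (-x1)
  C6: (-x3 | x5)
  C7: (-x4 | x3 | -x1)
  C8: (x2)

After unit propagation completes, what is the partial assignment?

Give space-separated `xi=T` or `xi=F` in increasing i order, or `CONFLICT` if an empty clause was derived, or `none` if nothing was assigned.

Answer: x1=F x2=T x3=T x4=T x5=T

Derivation:
unit clause [-1] forces x1=F; simplify:
  drop 1 from [3, 1] -> [3]
  drop 1 from [1, 4] -> [4]
  satisfied 2 clause(s); 6 remain; assigned so far: [1]
unit clause [3] forces x3=T; simplify:
  drop -3 from [-3, 5] -> [5]
  satisfied 3 clause(s); 3 remain; assigned so far: [1, 3]
unit clause [4] forces x4=T; simplify:
  satisfied 1 clause(s); 2 remain; assigned so far: [1, 3, 4]
unit clause [5] forces x5=T; simplify:
  satisfied 1 clause(s); 1 remain; assigned so far: [1, 3, 4, 5]
unit clause [2] forces x2=T; simplify:
  satisfied 1 clause(s); 0 remain; assigned so far: [1, 2, 3, 4, 5]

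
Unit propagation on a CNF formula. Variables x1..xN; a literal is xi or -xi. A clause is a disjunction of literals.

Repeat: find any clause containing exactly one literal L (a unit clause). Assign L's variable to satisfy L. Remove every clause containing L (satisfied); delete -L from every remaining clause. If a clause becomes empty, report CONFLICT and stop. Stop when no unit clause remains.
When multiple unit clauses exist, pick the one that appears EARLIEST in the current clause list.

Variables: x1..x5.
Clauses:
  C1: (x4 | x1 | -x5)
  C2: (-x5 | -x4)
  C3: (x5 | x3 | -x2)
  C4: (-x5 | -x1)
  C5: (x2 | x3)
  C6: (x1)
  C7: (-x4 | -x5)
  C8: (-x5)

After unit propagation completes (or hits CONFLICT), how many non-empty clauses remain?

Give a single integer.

Answer: 2

Derivation:
unit clause [1] forces x1=T; simplify:
  drop -1 from [-5, -1] -> [-5]
  satisfied 2 clause(s); 6 remain; assigned so far: [1]
unit clause [-5] forces x5=F; simplify:
  drop 5 from [5, 3, -2] -> [3, -2]
  satisfied 4 clause(s); 2 remain; assigned so far: [1, 5]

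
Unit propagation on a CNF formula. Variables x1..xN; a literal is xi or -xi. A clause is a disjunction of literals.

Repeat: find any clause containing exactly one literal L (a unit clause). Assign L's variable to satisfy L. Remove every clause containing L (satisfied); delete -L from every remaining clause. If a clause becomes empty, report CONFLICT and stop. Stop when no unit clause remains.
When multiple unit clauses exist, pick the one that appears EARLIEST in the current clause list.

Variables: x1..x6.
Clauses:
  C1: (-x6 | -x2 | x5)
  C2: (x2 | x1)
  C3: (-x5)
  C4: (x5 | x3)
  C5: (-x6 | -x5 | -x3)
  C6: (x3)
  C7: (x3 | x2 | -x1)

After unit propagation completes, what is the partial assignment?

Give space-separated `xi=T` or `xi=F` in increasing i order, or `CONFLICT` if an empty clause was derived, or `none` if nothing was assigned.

unit clause [-5] forces x5=F; simplify:
  drop 5 from [-6, -2, 5] -> [-6, -2]
  drop 5 from [5, 3] -> [3]
  satisfied 2 clause(s); 5 remain; assigned so far: [5]
unit clause [3] forces x3=T; simplify:
  satisfied 3 clause(s); 2 remain; assigned so far: [3, 5]

Answer: x3=T x5=F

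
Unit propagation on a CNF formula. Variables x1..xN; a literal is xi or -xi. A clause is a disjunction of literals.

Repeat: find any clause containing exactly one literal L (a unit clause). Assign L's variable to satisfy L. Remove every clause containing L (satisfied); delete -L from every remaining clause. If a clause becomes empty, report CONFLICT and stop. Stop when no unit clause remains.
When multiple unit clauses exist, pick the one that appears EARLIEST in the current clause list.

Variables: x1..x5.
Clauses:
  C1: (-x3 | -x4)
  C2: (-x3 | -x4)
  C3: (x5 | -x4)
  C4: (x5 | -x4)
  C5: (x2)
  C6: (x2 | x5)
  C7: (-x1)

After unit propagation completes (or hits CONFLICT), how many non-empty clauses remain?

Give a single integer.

Answer: 4

Derivation:
unit clause [2] forces x2=T; simplify:
  satisfied 2 clause(s); 5 remain; assigned so far: [2]
unit clause [-1] forces x1=F; simplify:
  satisfied 1 clause(s); 4 remain; assigned so far: [1, 2]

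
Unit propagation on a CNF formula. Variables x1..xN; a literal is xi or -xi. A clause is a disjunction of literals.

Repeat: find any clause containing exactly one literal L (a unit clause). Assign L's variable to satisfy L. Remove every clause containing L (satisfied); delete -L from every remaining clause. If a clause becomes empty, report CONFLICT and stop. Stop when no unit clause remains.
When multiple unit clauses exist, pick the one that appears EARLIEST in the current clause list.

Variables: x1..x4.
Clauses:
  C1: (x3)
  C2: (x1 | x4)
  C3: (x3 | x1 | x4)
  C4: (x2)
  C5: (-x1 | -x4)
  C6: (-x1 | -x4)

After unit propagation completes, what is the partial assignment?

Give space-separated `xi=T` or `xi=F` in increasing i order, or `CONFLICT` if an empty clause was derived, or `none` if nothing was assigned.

unit clause [3] forces x3=T; simplify:
  satisfied 2 clause(s); 4 remain; assigned so far: [3]
unit clause [2] forces x2=T; simplify:
  satisfied 1 clause(s); 3 remain; assigned so far: [2, 3]

Answer: x2=T x3=T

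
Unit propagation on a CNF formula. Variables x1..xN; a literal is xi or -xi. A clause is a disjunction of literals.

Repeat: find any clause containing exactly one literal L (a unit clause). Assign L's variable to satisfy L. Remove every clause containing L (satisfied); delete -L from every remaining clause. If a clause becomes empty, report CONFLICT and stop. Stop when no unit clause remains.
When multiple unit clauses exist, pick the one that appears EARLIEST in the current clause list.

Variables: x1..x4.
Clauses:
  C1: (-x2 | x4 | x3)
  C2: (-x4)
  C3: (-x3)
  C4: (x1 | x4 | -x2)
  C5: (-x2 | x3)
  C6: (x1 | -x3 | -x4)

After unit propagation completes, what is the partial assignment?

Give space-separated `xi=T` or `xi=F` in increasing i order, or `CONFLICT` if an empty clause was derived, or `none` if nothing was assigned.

unit clause [-4] forces x4=F; simplify:
  drop 4 from [-2, 4, 3] -> [-2, 3]
  drop 4 from [1, 4, -2] -> [1, -2]
  satisfied 2 clause(s); 4 remain; assigned so far: [4]
unit clause [-3] forces x3=F; simplify:
  drop 3 from [-2, 3] -> [-2]
  drop 3 from [-2, 3] -> [-2]
  satisfied 1 clause(s); 3 remain; assigned so far: [3, 4]
unit clause [-2] forces x2=F; simplify:
  satisfied 3 clause(s); 0 remain; assigned so far: [2, 3, 4]

Answer: x2=F x3=F x4=F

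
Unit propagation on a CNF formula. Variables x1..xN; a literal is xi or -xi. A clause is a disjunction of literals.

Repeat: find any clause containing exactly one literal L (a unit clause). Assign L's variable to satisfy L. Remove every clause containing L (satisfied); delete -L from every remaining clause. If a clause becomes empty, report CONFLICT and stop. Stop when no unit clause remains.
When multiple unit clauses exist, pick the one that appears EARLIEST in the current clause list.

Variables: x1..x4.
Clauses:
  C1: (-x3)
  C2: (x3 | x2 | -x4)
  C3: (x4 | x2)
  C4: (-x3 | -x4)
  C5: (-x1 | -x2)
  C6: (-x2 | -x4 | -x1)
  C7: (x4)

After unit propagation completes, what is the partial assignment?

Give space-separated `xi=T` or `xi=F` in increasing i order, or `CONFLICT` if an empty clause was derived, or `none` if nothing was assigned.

Answer: x1=F x2=T x3=F x4=T

Derivation:
unit clause [-3] forces x3=F; simplify:
  drop 3 from [3, 2, -4] -> [2, -4]
  satisfied 2 clause(s); 5 remain; assigned so far: [3]
unit clause [4] forces x4=T; simplify:
  drop -4 from [2, -4] -> [2]
  drop -4 from [-2, -4, -1] -> [-2, -1]
  satisfied 2 clause(s); 3 remain; assigned so far: [3, 4]
unit clause [2] forces x2=T; simplify:
  drop -2 from [-1, -2] -> [-1]
  drop -2 from [-2, -1] -> [-1]
  satisfied 1 clause(s); 2 remain; assigned so far: [2, 3, 4]
unit clause [-1] forces x1=F; simplify:
  satisfied 2 clause(s); 0 remain; assigned so far: [1, 2, 3, 4]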